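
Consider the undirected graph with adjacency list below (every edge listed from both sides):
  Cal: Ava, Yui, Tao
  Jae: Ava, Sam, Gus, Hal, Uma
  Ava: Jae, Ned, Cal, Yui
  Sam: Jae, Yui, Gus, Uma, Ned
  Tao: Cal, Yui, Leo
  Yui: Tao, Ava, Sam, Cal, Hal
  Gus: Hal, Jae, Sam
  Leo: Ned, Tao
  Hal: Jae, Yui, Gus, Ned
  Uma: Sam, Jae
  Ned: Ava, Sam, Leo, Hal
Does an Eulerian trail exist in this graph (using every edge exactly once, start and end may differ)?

No

Degrees: Cal:3, Jae:5, Ava:4, Sam:5, Tao:3, Yui:5, Gus:3, Leo:2, Hal:4, Uma:2, Ned:4
Odd-degree vertices: Cal, Jae, Sam, Tao, Yui, Gus (6 total).
An Eulerian trail requires 0 or 2 odd-degree vertices; here there are 6.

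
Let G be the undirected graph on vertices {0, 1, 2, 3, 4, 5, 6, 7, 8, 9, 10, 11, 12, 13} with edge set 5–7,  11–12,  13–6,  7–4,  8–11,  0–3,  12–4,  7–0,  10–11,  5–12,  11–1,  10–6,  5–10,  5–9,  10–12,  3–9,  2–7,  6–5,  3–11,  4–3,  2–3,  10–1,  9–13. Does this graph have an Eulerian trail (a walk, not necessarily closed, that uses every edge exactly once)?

Degrees: 0:2, 1:2, 2:2, 3:5, 4:3, 5:5, 6:3, 7:4, 8:1, 9:3, 10:5, 11:5, 12:4, 13:2
Odd-degree vertices: 3, 4, 5, 6, 8, 9, 10, 11 (8 total).
With 8 odd-degree vertices (more than two), no single trail can use every edge.

No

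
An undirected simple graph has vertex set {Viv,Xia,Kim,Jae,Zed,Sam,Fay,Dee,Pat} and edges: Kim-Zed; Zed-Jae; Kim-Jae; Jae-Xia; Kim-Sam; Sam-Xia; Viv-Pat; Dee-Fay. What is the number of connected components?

Component: {Viv, Pat}
Component: {Fay, Dee}
Component: {Xia, Kim, Jae, Zed, Sam}

3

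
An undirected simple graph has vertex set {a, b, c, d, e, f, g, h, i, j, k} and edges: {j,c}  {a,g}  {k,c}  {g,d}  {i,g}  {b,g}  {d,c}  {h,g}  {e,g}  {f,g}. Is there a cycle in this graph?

|V| = 11, |E| = 10, number of components = 1.
A forest on 11 vertices with 1 component has exactly 10 edges, which matches — so no cycle.

No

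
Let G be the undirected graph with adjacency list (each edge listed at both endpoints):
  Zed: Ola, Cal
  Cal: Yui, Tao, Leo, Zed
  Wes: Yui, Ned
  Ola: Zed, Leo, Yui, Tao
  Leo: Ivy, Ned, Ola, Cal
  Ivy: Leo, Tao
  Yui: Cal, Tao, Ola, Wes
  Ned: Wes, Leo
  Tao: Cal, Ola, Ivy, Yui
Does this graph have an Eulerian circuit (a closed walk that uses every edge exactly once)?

Yes

Degrees: Zed:2, Cal:4, Wes:2, Ola:4, Leo:4, Ivy:2, Yui:4, Ned:2, Tao:4
All degrees are even and the non-isolated vertices are connected — an Eulerian circuit exists.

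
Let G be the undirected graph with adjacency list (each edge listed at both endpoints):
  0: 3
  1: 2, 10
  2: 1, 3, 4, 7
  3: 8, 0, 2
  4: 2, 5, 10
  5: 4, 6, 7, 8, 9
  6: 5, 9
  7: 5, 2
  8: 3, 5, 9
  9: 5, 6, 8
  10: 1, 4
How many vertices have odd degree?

6

Degrees: 0:1, 1:2, 2:4, 3:3, 4:3, 5:5, 6:2, 7:2, 8:3, 9:3, 10:2
Odd-degree vertices: 0, 3, 4, 5, 8, 9.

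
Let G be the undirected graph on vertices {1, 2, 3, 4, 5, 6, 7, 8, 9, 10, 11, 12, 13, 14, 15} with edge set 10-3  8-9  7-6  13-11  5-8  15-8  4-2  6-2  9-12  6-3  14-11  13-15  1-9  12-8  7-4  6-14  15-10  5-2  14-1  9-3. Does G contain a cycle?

Yes

|V| = 15, |E| = 20, number of components = 1.
Since 20 > 15 - 1, a cycle must exist; for instance 6-7-4-2-6.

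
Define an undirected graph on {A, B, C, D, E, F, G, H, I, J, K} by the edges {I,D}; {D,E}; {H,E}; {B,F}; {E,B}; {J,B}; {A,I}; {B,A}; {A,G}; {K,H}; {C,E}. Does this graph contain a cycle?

The graph has 11 vertices, 11 edges, and 1 connected component.
Since 11 > 11 - 1, a cycle must exist; for instance A-B-E-D-I-A.

Yes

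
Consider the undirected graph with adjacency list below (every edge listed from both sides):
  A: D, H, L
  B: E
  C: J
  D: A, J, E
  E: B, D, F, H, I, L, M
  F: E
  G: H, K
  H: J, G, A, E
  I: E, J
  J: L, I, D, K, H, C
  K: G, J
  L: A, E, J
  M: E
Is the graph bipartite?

Yes

A valid 2-coloring puts {B, C, D, F, H, I, K, L, M} on one side and {A, E, G, J} on the other; every edge crosses between the two sides.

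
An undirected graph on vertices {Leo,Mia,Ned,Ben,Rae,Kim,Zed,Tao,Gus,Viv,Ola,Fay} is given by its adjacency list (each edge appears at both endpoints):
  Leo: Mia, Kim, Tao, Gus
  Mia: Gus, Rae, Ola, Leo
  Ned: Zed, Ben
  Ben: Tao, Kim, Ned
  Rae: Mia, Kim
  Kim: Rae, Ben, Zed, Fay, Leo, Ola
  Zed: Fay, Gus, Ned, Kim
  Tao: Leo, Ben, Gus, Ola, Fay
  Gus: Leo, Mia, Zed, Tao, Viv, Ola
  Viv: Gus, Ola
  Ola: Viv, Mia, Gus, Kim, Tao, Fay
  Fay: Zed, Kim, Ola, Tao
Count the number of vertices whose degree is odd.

Degrees: Leo:4, Mia:4, Ned:2, Ben:3, Rae:2, Kim:6, Zed:4, Tao:5, Gus:6, Viv:2, Ola:6, Fay:4
Odd-degree vertices: Ben, Tao.

2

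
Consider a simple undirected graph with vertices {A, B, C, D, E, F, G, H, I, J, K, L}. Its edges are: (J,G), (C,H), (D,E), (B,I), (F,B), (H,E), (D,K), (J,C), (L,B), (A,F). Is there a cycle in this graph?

The graph has 12 vertices, 10 edges, and 2 connected components.
Since 10 = 12 - 2, the graph is a forest and contains no cycle.

No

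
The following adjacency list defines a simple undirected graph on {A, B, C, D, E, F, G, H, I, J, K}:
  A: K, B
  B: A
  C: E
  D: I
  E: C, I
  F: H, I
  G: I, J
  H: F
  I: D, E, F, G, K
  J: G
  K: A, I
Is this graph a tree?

|V| = 11, |E| = 10.
It is connected with exactly 10 edges, hence acyclic — it is a tree.

Yes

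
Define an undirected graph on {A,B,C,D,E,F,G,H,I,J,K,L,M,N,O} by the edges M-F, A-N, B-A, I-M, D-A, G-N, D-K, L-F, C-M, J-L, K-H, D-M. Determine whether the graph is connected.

Component: {E}
Component: {O}
Component: {A, B, C, D, F, G, H, I, J, K, L, M, N}
There are 3 separate components, so the graph is not connected.

No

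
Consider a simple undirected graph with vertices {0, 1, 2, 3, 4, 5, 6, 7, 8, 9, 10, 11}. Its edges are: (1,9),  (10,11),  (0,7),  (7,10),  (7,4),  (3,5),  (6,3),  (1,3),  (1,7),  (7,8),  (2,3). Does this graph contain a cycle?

The graph has 12 vertices, 11 edges, and 1 connected component.
A forest on 12 vertices with 1 component has exactly 11 edges, which matches — so no cycle.

No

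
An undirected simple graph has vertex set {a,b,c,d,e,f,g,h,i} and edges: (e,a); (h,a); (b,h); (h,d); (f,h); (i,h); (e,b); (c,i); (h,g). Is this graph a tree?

No

|V| = 9, |E| = 9.
A tree on 9 vertices has exactly 8 edges; this graph has 9, so it contains a cycle and is not a tree.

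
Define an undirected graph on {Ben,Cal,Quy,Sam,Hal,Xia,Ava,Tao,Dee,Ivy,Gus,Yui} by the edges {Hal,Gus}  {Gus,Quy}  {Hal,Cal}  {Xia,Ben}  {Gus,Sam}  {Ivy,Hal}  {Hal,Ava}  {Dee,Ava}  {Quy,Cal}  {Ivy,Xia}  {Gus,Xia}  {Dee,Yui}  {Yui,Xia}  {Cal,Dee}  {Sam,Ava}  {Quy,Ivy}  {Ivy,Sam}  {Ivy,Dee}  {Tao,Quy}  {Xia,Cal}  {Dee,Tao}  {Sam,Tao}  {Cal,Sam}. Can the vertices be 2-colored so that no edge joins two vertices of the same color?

Yes

Color {Quy, Sam, Hal, Xia, Dee} black and {Ben, Cal, Ava, Tao, Ivy, Gus, Yui} white. No edge joins two same-colored vertices, so the graph is bipartite.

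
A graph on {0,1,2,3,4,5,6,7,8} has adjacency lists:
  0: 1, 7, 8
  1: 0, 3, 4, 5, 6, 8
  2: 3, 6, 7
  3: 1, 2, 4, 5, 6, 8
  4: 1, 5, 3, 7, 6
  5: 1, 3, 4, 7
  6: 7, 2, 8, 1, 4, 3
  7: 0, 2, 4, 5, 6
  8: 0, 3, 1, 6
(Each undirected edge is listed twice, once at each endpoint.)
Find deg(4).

Neighbors of 4: 1, 3, 5, 6, 7.

5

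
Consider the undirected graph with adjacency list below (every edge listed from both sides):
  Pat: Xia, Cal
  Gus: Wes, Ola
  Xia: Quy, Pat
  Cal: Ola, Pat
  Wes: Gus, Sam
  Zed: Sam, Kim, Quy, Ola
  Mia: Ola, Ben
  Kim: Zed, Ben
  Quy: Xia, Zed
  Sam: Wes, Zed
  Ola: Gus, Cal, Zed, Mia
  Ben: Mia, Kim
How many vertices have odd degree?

0

Degrees: Pat:2, Gus:2, Xia:2, Cal:2, Wes:2, Zed:4, Mia:2, Kim:2, Quy:2, Sam:2, Ola:4, Ben:2
Odd-degree vertices: none.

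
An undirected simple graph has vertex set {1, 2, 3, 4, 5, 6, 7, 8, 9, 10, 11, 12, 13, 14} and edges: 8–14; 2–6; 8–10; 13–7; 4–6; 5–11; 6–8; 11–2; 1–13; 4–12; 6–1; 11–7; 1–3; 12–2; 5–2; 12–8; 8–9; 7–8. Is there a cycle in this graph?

The graph has 14 vertices, 18 edges, and 1 connected component.
Since 18 > 14 - 1, a cycle must exist; for instance 6-4-12-8-6.

Yes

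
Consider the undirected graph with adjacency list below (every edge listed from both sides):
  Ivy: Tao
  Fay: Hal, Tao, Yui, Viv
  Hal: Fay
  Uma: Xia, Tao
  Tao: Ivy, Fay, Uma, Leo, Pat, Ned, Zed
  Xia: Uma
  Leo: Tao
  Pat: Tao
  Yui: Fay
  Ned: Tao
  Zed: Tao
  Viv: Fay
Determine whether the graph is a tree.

|V| = 12, |E| = 11.
It is connected with exactly 11 edges, hence acyclic — it is a tree.

Yes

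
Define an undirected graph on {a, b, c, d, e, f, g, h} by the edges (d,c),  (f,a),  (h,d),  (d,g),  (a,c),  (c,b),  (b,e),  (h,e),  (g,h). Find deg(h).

Neighbors of h: d, e, g.

3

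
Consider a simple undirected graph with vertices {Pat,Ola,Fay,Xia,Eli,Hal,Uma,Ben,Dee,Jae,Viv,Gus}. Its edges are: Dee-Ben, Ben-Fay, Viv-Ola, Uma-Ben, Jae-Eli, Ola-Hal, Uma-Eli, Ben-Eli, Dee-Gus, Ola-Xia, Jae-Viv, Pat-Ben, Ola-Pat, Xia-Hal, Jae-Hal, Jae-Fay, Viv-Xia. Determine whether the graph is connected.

A breadth-first search from Pat visits Pat, Ola, Ben, Hal, Xia, Viv, Eli, Dee, Uma, Fay, Jae, Gus — all 12 vertices — so the graph is connected.

Yes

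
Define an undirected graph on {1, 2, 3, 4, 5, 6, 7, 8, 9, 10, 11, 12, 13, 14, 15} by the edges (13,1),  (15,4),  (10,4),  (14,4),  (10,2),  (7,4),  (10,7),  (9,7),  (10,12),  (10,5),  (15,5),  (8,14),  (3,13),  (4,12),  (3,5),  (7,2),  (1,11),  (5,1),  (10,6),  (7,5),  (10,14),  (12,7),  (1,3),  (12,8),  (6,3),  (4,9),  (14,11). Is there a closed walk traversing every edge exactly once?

Degrees: 1:4, 2:2, 3:4, 4:6, 5:5, 6:2, 7:6, 8:2, 9:2, 10:7, 11:2, 12:4, 13:2, 14:4, 15:2
Vertices with odd degree: 5, 10. An Eulerian circuit requires all degrees even.

No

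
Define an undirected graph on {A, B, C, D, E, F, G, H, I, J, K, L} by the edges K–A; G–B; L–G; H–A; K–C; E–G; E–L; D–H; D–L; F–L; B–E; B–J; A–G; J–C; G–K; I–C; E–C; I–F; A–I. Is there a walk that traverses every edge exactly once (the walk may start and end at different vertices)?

No

Degrees: A:4, B:3, C:4, D:2, E:4, F:2, G:5, H:2, I:3, J:2, K:3, L:4
Odd-degree vertices: B, G, I, K (4 total).
With 4 odd-degree vertices (more than two), no single trail can use every edge.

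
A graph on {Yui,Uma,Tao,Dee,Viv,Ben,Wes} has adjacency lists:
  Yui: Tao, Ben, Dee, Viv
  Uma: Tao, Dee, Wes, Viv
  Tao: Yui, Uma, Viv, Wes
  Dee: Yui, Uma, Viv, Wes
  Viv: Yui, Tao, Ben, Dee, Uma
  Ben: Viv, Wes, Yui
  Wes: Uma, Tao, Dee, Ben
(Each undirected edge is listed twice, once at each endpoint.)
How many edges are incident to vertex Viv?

5

Neighbors of Viv: Yui, Uma, Tao, Dee, Ben.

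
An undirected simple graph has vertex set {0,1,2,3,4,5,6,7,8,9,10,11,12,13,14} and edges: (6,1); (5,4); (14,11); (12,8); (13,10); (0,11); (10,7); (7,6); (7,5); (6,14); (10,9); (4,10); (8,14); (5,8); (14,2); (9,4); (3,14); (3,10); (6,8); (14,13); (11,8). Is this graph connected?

A breadth-first search from 0 visits 0, 11, 14, 8, 6, 13, 2, 3, 12, 5, 7, 1, 10, 4, 9 — all 15 vertices — so the graph is connected.

Yes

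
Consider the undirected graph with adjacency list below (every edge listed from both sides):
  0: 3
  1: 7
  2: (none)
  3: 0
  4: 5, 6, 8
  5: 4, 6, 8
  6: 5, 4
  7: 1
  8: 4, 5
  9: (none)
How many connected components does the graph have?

Component: {2}
Component: {9}
Component: {0, 3}
Component: {1, 7}
Component: {4, 5, 6, 8}

5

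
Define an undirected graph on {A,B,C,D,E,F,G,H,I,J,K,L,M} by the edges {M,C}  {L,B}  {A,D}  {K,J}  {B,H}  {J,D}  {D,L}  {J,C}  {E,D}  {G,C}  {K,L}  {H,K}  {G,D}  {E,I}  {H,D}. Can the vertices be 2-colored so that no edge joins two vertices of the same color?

A valid 2-coloring puts {B, C, D, F, I, K} on one side and {A, E, G, H, J, L, M} on the other; every edge crosses between the two sides.

Yes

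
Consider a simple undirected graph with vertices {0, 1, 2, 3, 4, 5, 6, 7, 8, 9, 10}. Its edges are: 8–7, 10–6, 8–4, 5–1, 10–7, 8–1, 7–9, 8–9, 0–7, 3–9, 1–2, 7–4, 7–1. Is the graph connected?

Starting from 0 and exploring outward reaches every vertex (0, 7, 9, 10, 4, 8, 1, 3, 6, 2, 5); the graph is connected.

Yes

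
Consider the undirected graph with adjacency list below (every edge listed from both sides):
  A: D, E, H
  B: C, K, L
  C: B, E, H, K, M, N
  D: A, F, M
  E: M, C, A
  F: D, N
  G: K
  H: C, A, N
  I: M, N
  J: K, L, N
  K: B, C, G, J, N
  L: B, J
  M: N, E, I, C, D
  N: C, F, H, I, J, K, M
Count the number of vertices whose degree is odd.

10

Degrees: A:3, B:3, C:6, D:3, E:3, F:2, G:1, H:3, I:2, J:3, K:5, L:2, M:5, N:7
Odd-degree vertices: A, B, D, E, G, H, J, K, M, N.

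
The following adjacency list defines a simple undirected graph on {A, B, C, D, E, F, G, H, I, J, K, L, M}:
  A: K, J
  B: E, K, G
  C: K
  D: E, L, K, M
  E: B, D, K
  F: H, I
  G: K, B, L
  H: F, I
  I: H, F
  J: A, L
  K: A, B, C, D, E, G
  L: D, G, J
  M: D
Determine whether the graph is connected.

Component: {F, H, I}
Component: {A, B, C, D, E, G, J, K, L, M}
No edge joins these 2 groups, so the graph is disconnected.

No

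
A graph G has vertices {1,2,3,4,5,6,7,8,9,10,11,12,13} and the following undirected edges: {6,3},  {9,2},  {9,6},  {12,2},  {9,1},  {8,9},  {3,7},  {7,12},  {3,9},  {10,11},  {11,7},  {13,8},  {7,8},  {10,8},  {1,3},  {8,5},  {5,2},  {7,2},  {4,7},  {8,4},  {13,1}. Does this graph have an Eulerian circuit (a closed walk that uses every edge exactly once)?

Degrees: 1:3, 2:4, 3:4, 4:2, 5:2, 6:2, 7:6, 8:6, 9:5, 10:2, 11:2, 12:2, 13:2
Vertices with odd degree: 1, 9. An Eulerian circuit requires all degrees even.

No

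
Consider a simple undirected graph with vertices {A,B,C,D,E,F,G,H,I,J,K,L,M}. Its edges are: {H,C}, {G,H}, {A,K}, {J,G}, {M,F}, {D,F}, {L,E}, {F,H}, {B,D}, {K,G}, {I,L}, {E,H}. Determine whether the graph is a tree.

Yes

The graph has 13 vertices and 12 edges.
Connected and |E| = |V| - 1, which characterizes a tree.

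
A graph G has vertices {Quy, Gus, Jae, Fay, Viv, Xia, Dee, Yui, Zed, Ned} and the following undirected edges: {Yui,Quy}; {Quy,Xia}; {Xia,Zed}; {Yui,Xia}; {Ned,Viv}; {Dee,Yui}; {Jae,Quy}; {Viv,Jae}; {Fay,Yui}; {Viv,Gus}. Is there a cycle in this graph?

Yes

The graph has 10 vertices, 10 edges, and 1 connected component.
One cycle is Quy-Yui-Xia-Quy.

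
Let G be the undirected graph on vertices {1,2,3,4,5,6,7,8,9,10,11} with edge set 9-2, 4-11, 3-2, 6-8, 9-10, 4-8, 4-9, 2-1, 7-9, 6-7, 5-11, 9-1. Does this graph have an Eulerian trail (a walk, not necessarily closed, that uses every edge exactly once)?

Degrees: 1:2, 2:3, 3:1, 4:3, 5:1, 6:2, 7:2, 8:2, 9:5, 10:1, 11:2
Odd-degree vertices: 2, 3, 4, 5, 9, 10 (6 total).
With 6 odd-degree vertices (more than two), no single trail can use every edge.

No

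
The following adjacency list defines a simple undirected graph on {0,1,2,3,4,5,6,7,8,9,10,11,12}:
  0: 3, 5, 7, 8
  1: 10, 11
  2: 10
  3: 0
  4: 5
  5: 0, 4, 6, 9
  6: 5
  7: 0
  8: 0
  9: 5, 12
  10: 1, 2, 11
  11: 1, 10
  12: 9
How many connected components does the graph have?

Component: {1, 2, 10, 11}
Component: {0, 3, 4, 5, 6, 7, 8, 9, 12}

2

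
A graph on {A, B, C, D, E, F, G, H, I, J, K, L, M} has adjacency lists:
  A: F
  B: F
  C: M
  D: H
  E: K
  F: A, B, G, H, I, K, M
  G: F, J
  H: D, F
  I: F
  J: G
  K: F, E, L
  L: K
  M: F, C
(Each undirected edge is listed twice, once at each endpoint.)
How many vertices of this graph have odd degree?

10

Degrees: A:1, B:1, C:1, D:1, E:1, F:7, G:2, H:2, I:1, J:1, K:3, L:1, M:2
Odd-degree vertices: A, B, C, D, E, F, I, J, K, L.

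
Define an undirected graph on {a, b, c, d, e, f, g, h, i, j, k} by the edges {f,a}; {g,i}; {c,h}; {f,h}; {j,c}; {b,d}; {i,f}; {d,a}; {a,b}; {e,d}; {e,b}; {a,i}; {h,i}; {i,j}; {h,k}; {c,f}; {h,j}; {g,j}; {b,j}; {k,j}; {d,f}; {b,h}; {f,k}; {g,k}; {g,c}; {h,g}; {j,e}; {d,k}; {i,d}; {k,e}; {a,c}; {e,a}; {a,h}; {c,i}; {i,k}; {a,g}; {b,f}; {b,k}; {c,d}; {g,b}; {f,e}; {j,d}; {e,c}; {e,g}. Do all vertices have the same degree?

Yes

Degrees: a:8, b:8, c:8, d:8, e:8, f:8, g:8, h:8, i:8, j:8, k:8
All degrees equal 8; the graph is regular.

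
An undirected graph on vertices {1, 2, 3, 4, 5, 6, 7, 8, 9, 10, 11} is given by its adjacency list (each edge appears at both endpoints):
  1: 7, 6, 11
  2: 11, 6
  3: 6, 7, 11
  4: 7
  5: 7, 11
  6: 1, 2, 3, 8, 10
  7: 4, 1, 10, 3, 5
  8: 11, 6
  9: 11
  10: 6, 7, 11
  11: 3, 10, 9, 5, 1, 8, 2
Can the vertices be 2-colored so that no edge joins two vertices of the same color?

Color {6, 7, 11} black and {1, 2, 3, 4, 5, 8, 9, 10} white. No edge joins two same-colored vertices, so the graph is bipartite.

Yes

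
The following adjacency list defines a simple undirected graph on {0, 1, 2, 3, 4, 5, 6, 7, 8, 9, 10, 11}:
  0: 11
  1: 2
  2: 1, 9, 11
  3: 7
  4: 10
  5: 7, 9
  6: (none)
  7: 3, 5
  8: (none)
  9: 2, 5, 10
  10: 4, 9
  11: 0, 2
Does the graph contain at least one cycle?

The graph has 12 vertices, 9 edges, and 3 connected components.
Since 9 = 12 - 3, the graph is a forest and contains no cycle.

No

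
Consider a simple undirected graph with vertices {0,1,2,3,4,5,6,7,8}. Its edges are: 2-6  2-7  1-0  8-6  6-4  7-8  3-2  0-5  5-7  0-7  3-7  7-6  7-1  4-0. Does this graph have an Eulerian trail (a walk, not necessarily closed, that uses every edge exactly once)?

Degrees: 0:4, 1:2, 2:3, 3:2, 4:2, 5:2, 6:4, 7:7, 8:2
Odd-degree vertices: 2, 7 (2 total).
The non-isolated vertices are connected and exactly 2 have odd degree, so an Eulerian trail exists (from 2 to 7).

Yes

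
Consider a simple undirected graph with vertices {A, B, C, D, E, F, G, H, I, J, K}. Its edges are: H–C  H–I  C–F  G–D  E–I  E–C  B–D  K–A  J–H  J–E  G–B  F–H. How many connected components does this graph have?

Component: {A, K}
Component: {B, D, G}
Component: {C, E, F, H, I, J}

3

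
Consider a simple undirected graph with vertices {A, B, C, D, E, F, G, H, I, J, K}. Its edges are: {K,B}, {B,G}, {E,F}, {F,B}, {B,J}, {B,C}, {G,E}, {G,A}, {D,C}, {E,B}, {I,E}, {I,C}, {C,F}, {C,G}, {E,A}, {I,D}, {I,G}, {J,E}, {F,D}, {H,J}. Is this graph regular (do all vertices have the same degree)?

No

Degrees: A:2, B:6, C:5, D:3, E:6, F:4, G:5, H:1, I:4, J:3, K:1
Vertex H has degree 1 while B has degree 6, so the graph is not regular.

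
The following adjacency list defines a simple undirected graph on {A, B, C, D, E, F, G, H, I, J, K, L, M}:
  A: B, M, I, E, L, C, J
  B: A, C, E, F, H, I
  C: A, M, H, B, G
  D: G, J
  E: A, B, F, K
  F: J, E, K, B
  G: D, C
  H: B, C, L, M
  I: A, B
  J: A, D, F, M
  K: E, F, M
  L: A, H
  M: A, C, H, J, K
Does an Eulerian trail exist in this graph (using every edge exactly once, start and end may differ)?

No

Degrees: A:7, B:6, C:5, D:2, E:4, F:4, G:2, H:4, I:2, J:4, K:3, L:2, M:5
Odd-degree vertices: A, C, K, M (4 total).
With 4 odd-degree vertices (more than two), no single trail can use every edge.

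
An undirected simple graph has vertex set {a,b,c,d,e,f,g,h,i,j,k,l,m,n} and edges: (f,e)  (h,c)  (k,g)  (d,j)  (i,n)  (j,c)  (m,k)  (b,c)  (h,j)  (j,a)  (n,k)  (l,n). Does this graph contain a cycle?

Yes

|V| = 14, |E| = 12, number of components = 3.
Since 12 > 14 - 3, a cycle must exist; for instance j-c-h-j.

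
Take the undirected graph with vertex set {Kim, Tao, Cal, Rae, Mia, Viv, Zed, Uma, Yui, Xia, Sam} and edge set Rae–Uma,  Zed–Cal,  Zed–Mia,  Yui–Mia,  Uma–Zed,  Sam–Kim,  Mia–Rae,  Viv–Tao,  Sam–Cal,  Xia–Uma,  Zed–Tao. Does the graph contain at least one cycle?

The graph has 11 vertices, 11 edges, and 1 connected component.
One cycle is Zed-Uma-Rae-Mia-Zed.

Yes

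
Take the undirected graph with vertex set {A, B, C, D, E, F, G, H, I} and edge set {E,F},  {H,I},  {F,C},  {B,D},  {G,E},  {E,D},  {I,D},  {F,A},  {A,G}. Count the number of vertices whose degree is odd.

6

Degrees: A:2, B:1, C:1, D:3, E:3, F:3, G:2, H:1, I:2
Odd-degree vertices: B, C, D, E, F, H.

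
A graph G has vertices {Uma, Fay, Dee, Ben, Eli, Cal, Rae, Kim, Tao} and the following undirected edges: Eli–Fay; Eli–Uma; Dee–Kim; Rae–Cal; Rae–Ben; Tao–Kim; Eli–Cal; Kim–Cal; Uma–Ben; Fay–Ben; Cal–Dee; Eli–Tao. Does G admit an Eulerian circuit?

Degrees: Uma:2, Fay:2, Dee:2, Ben:3, Eli:4, Cal:4, Rae:2, Kim:3, Tao:2
Vertices with odd degree: Ben, Kim. An Eulerian circuit requires all degrees even.

No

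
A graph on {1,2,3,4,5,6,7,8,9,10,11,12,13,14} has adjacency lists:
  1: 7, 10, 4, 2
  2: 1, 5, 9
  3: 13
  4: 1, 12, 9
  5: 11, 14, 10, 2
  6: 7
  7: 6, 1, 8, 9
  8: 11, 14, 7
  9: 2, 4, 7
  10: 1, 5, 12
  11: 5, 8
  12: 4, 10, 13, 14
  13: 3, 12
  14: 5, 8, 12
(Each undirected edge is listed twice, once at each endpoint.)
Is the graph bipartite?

Yes

Partition the vertices as {2, 4, 7, 10, 11, 13, 14} vs {1, 3, 5, 6, 8, 9, 12}. Each listed edge has one endpoint in each part, so the graph is bipartite.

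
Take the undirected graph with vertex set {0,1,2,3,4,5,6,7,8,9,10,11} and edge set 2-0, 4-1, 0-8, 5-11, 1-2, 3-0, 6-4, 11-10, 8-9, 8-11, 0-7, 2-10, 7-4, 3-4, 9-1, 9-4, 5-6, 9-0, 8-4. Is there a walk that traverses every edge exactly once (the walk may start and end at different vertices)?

No

Degrees: 0:5, 1:3, 2:3, 3:2, 4:6, 5:2, 6:2, 7:2, 8:4, 9:4, 10:2, 11:3
Odd-degree vertices: 0, 1, 2, 11 (4 total).
With 4 odd-degree vertices (more than two), no single trail can use every edge.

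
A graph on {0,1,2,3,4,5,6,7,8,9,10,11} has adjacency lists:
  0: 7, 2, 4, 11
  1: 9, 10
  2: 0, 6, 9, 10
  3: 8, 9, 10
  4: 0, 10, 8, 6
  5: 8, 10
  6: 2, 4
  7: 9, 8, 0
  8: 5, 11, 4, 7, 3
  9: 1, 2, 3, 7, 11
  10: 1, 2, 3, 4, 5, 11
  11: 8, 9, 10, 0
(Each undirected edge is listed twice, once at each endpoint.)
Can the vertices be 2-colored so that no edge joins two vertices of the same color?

Color {1, 2, 3, 4, 5, 7, 11} black and {0, 6, 8, 9, 10} white. No edge joins two same-colored vertices, so the graph is bipartite.

Yes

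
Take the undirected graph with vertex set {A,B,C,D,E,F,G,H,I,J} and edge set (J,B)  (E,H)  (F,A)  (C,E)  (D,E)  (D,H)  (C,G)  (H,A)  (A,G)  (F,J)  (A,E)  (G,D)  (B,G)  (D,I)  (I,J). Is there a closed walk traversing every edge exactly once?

Degrees: A:4, B:2, C:2, D:4, E:4, F:2, G:4, H:3, I:2, J:3
Vertices with odd degree: H, J. An Eulerian circuit requires all degrees even.

No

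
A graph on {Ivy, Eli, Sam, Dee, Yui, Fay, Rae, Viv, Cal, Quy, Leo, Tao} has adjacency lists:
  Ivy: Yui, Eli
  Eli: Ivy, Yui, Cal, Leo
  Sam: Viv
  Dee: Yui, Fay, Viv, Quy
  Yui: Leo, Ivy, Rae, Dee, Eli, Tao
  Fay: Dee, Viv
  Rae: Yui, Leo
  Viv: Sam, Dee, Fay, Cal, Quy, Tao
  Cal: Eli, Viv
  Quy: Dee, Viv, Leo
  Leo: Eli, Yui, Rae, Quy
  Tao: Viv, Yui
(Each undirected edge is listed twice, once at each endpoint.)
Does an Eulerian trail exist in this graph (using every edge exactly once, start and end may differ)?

Yes

Degrees: Ivy:2, Eli:4, Sam:1, Dee:4, Yui:6, Fay:2, Rae:2, Viv:6, Cal:2, Quy:3, Leo:4, Tao:2
Odd-degree vertices: Sam, Quy (2 total).
With 2 odd-degree vertices and all edges in one connected piece, an Eulerian trail exists (from Sam to Quy).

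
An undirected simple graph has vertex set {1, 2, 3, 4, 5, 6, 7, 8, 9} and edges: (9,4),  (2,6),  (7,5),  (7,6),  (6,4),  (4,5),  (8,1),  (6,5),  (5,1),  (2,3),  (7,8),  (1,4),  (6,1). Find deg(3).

Neighbors of 3: 2.

1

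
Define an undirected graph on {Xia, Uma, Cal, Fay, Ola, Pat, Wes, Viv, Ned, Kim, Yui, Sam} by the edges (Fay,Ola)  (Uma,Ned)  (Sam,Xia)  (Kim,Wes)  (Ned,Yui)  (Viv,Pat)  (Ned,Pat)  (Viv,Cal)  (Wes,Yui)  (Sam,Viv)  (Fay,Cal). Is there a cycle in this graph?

|V| = 12, |E| = 11, number of components = 1.
Since 11 = 12 - 1, the graph is a forest and contains no cycle.

No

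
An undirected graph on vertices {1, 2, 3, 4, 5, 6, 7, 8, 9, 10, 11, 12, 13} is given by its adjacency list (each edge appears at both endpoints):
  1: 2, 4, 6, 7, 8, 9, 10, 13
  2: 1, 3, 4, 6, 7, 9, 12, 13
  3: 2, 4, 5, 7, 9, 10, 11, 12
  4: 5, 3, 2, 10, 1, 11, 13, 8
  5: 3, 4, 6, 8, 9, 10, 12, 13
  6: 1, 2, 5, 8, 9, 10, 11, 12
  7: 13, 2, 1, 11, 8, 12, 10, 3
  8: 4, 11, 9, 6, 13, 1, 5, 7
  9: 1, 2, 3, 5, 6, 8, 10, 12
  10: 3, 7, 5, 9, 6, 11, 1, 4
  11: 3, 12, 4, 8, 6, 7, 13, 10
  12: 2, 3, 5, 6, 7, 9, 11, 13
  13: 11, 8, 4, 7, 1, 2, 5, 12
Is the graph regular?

Degrees: 1:8, 2:8, 3:8, 4:8, 5:8, 6:8, 7:8, 8:8, 9:8, 10:8, 11:8, 12:8, 13:8
All degrees equal 8; the graph is regular.

Yes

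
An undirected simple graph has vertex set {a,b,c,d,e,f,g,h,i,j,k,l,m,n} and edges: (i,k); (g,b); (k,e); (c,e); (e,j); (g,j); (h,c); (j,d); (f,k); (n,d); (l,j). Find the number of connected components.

Component: {a}
Component: {m}
Component: {b, c, d, e, f, g, h, i, j, k, l, n}

3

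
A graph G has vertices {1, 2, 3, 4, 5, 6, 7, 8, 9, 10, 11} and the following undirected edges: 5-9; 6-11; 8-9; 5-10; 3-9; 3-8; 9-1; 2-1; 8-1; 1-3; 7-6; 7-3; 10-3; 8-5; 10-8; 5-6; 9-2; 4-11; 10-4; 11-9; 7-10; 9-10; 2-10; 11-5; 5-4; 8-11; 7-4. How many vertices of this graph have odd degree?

Degrees: 1:4, 2:3, 3:5, 4:4, 5:6, 6:3, 7:4, 8:6, 9:7, 10:7, 11:5
Odd-degree vertices: 2, 3, 6, 9, 10, 11.

6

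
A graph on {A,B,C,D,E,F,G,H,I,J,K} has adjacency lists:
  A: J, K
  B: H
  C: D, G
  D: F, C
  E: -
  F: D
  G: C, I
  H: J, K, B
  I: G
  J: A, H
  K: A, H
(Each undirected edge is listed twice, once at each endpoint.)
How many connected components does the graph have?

3

Component: {E}
Component: {A, B, H, J, K}
Component: {C, D, F, G, I}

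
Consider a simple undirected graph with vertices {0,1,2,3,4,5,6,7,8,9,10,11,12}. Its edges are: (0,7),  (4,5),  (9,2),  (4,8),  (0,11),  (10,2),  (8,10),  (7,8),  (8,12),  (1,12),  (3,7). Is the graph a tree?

No

The graph has 13 vertices and 11 edges.
It is not connected, so it is not a tree.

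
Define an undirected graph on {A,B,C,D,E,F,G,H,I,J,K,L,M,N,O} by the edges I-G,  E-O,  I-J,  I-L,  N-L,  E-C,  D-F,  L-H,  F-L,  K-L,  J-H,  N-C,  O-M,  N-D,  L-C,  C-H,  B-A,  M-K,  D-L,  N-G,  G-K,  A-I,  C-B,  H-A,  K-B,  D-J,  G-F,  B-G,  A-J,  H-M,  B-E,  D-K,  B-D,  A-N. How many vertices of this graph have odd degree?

Degrees: A:5, B:6, C:5, D:6, E:3, F:3, G:5, H:5, I:4, J:4, K:5, L:7, M:3, N:5, O:2
Odd-degree vertices: A, C, E, F, G, H, K, L, M, N.

10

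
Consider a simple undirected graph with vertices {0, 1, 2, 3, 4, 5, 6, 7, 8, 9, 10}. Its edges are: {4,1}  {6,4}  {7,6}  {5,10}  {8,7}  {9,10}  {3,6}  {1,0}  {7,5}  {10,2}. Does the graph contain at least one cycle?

|V| = 11, |E| = 10, number of components = 1.
A forest on 11 vertices with 1 component has exactly 10 edges, which matches — so no cycle.

No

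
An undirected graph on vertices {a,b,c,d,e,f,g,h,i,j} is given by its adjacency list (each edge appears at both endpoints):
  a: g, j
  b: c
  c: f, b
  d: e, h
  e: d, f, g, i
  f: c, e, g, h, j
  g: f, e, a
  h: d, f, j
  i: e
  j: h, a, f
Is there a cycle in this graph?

The graph has 10 vertices, 13 edges, and 1 connected component.
One cycle is a-j-h-f-g-a.

Yes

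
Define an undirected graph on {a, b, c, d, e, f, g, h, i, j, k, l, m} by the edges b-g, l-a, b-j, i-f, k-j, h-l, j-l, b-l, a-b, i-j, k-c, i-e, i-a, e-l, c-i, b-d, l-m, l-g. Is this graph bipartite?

No

g-b-l-g is an odd cycle (length 3), and a bipartite graph can contain only even cycles.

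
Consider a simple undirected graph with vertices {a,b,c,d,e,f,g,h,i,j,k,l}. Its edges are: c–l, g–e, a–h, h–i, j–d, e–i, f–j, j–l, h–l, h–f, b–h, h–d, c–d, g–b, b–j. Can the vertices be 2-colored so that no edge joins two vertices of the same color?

No

h-i-e-g-b-h is an odd cycle (length 5), and a bipartite graph can contain only even cycles.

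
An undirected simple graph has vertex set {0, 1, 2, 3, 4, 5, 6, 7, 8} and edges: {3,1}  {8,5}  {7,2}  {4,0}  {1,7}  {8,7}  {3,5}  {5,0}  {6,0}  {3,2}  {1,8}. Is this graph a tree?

|V| = 9, |E| = 11.
Connected but with 11 > 8 edges, so it has a cycle and is not a tree.

No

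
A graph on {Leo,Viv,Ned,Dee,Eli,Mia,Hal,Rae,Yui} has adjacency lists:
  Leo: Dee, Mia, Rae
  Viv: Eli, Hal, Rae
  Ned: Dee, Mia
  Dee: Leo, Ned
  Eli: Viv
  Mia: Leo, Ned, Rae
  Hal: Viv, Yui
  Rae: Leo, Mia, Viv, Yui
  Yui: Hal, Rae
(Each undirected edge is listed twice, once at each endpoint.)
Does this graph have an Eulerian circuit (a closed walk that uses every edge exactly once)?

Degrees: Leo:3, Viv:3, Ned:2, Dee:2, Eli:1, Mia:3, Hal:2, Rae:4, Yui:2
Leo, Viv, Eli, Mia have odd degree; an Eulerian circuit needs every degree to be even, so none exists.

No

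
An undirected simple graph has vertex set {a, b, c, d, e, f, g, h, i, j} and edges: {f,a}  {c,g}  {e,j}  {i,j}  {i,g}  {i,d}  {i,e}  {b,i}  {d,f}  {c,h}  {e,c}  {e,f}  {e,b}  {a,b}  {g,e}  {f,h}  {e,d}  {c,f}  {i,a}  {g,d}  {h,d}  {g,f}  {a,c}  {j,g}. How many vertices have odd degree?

Degrees: a:4, b:3, c:5, d:5, e:7, f:6, g:6, h:3, i:6, j:3
Odd-degree vertices: b, c, d, e, h, j.

6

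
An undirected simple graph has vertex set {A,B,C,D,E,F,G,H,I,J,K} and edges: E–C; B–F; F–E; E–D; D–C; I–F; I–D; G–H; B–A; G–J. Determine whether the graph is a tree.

The graph has 11 vertices and 10 edges.
It splits into 3 components, so it cannot be a tree.

No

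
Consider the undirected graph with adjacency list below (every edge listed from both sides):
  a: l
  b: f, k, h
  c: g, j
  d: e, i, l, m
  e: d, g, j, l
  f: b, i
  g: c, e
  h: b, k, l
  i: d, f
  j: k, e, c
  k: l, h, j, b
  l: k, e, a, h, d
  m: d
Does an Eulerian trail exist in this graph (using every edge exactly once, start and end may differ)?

No

Degrees: a:1, b:3, c:2, d:4, e:4, f:2, g:2, h:3, i:2, j:3, k:4, l:5, m:1
Odd-degree vertices: a, b, h, j, l, m (6 total).
With 6 odd-degree vertices (more than two), no single trail can use every edge.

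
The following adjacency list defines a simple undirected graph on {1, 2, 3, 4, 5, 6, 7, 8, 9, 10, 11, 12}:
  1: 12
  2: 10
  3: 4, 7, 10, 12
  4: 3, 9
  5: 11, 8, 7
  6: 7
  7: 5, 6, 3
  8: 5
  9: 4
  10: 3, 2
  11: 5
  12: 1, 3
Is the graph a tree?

The graph has 12 vertices and 11 edges.
Connected and |E| = |V| - 1, which characterizes a tree.

Yes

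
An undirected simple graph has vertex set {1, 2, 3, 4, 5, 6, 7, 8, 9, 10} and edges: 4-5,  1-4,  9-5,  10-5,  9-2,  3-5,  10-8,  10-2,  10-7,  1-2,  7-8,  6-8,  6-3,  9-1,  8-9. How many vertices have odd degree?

Degrees: 1:3, 2:3, 3:2, 4:2, 5:4, 6:2, 7:2, 8:4, 9:4, 10:4
Odd-degree vertices: 1, 2.

2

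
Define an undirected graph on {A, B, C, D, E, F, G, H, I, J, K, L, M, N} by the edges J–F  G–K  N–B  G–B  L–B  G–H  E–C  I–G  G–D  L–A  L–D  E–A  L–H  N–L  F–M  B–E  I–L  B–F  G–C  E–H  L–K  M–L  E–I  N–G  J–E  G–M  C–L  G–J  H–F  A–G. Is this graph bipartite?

No

The cycle G-B-N-G has length 3, which is odd, so the graph is not bipartite.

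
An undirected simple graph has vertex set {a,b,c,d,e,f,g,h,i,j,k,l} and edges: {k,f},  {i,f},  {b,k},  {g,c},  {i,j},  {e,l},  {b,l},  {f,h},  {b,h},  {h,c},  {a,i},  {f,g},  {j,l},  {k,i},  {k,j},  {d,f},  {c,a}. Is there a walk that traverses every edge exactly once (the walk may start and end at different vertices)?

Degrees: a:2, b:3, c:3, d:1, e:1, f:5, g:2, h:3, i:4, j:3, k:4, l:3
Odd-degree vertices: b, c, d, e, f, h, j, l (8 total).
With 8 odd-degree vertices (more than two), no single trail can use every edge.

No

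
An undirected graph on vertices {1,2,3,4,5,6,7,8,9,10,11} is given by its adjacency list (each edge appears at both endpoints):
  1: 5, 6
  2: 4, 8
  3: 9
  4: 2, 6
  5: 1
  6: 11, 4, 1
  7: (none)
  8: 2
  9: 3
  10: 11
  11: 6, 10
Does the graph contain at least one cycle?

|V| = 11, |E| = 8, number of components = 3.
Since 8 = 11 - 3, the graph is a forest and contains no cycle.

No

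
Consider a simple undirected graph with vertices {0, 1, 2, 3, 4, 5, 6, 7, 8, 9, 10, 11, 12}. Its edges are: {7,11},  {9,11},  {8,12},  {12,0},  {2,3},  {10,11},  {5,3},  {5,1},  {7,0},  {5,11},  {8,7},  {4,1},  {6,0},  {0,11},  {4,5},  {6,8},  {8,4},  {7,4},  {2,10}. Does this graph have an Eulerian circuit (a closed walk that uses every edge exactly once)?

No

Degrees: 0:4, 1:2, 2:2, 3:2, 4:4, 5:4, 6:2, 7:4, 8:4, 9:1, 10:2, 11:5, 12:2
Vertices with odd degree: 9, 11. An Eulerian circuit requires all degrees even.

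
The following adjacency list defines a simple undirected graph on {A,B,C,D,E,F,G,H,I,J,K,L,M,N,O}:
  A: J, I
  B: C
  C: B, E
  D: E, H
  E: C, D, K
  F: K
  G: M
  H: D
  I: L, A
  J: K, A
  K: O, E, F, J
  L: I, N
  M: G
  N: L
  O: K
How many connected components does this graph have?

2

Component: {G, M}
Component: {A, B, C, D, E, F, H, I, J, K, L, N, O}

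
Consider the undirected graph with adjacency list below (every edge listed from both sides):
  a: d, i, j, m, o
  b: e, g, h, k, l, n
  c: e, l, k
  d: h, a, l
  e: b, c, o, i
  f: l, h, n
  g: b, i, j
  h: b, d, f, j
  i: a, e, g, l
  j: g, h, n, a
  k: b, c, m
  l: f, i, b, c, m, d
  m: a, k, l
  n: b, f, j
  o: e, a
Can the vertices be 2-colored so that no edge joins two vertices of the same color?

Yes

A valid 2-coloring puts {b, c, d, f, i, j, m, o} on one side and {a, e, g, h, k, l, n} on the other; every edge crosses between the two sides.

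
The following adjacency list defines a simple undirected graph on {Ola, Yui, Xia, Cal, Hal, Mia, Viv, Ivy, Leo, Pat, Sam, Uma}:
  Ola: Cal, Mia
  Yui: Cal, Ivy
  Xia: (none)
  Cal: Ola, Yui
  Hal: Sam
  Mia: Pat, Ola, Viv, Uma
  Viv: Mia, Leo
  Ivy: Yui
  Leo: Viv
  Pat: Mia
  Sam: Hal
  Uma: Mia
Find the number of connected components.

Component: {Xia}
Component: {Hal, Sam}
Component: {Ola, Yui, Cal, Mia, Viv, Ivy, Leo, Pat, Uma}

3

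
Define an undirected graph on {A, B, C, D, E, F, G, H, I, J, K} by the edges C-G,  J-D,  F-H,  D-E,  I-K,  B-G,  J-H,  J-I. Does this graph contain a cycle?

No

The graph has 11 vertices, 8 edges, and 3 connected components.
Since 8 = 11 - 3, the graph is a forest and contains no cycle.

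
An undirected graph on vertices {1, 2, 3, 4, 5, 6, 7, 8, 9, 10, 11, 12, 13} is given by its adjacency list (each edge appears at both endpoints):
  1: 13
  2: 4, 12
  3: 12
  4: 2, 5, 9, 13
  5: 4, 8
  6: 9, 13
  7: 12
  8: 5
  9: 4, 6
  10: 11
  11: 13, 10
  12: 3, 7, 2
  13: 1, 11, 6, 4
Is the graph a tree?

|V| = 13, |E| = 13.
Connected but with 13 > 12 edges, so it has a cycle and is not a tree.

No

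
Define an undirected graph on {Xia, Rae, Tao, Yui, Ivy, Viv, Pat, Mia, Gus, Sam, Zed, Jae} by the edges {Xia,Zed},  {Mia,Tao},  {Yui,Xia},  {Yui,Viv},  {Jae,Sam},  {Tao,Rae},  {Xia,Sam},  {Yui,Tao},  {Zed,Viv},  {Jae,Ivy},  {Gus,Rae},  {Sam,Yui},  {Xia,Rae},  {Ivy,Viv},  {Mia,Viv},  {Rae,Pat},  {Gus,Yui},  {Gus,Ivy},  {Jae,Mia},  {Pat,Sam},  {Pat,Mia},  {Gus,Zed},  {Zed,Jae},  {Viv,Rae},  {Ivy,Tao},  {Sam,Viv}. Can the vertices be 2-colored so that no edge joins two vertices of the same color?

No

Sam-Yui-Xia-Sam is an odd cycle (length 3), and a bipartite graph can contain only even cycles.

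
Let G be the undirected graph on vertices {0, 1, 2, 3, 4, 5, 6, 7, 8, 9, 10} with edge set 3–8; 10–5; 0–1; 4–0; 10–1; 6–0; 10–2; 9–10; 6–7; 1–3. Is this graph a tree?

|V| = 11, |E| = 10.
It is connected with exactly 10 edges, hence acyclic — it is a tree.

Yes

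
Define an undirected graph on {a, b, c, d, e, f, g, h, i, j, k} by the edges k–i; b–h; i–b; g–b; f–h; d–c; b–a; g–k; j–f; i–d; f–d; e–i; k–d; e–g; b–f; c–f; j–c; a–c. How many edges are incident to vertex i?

4

Neighbors of i: b, d, e, k.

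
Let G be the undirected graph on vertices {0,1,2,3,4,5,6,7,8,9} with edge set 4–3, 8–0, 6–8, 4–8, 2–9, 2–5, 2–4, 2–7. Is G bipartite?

Yes

A valid 2-coloring puts {1, 2, 3, 8} on one side and {0, 4, 5, 6, 7, 9} on the other; every edge crosses between the two sides.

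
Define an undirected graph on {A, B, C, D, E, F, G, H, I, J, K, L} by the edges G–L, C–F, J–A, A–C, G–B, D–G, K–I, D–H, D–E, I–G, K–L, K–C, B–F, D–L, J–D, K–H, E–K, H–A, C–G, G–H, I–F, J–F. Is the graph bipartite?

D-G-L-D is an odd cycle (length 3), and a bipartite graph can contain only even cycles.

No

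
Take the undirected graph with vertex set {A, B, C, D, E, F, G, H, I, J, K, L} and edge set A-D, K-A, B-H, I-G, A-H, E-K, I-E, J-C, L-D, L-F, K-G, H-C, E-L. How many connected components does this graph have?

Component: {A, B, C, D, E, F, G, H, I, J, K, L}

1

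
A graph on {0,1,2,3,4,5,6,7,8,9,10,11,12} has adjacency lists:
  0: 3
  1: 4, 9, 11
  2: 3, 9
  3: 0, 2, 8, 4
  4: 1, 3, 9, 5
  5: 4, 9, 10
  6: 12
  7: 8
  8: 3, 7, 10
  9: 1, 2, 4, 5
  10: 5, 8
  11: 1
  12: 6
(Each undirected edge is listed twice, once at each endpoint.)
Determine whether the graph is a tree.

The graph has 13 vertices and 15 edges.
It is not connected, so it is not a tree.

No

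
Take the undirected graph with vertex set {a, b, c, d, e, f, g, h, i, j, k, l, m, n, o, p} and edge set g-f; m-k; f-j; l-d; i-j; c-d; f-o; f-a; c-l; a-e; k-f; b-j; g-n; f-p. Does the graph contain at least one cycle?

Yes

The graph has 16 vertices, 14 edges, and 3 connected components.
Since 14 > 16 - 3, a cycle must exist; for instance c-d-l-c.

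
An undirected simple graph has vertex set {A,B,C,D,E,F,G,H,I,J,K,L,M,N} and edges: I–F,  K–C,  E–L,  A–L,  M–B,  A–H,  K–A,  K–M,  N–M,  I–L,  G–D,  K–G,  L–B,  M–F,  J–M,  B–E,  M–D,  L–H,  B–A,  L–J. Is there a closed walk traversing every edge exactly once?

Degrees: A:4, B:4, C:1, D:2, E:2, F:2, G:2, H:2, I:2, J:2, K:4, L:6, M:6, N:1
Vertices with odd degree: C, N. An Eulerian circuit requires all degrees even.

No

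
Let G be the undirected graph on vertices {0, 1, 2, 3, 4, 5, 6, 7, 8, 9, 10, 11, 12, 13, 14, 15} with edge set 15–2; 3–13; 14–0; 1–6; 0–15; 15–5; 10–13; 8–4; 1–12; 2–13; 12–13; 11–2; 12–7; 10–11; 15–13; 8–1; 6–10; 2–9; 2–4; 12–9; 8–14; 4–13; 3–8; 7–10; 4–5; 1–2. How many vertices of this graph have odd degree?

Degrees: 0:2, 1:4, 2:6, 3:2, 4:4, 5:2, 6:2, 7:2, 8:4, 9:2, 10:4, 11:2, 12:4, 13:6, 14:2, 15:4
Odd-degree vertices: none.

0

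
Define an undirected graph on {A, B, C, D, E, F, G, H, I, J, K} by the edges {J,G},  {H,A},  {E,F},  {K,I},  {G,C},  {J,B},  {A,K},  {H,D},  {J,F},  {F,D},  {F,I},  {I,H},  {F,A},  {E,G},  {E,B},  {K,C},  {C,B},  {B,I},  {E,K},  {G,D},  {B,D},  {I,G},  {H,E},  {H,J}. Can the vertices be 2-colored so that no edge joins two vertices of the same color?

A valid 2-coloring puts {B, F, G, H, K} on one side and {A, C, D, E, I, J} on the other; every edge crosses between the two sides.

Yes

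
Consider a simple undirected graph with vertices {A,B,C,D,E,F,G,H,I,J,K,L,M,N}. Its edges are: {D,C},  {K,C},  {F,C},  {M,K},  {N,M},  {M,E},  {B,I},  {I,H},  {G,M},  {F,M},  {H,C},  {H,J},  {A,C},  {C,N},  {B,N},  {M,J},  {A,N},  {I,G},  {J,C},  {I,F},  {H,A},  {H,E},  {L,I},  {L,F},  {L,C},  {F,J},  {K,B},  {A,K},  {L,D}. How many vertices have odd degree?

4

Degrees: A:4, B:3, C:8, D:2, E:2, F:5, G:2, H:5, I:5, J:4, K:4, L:4, M:6, N:4
Odd-degree vertices: B, F, H, I.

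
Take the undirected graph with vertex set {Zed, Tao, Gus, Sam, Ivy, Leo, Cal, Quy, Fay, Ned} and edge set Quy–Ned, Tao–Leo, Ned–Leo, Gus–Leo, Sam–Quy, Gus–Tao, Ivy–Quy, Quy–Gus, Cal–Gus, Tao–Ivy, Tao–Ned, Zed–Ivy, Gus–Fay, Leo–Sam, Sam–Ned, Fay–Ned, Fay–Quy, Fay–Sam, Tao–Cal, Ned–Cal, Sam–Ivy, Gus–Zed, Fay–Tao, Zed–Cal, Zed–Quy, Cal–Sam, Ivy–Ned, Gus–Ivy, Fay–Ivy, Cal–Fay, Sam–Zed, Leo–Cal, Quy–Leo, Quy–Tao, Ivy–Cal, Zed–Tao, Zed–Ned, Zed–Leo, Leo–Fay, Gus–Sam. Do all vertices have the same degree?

Yes

Degrees: Zed:8, Tao:8, Gus:8, Sam:8, Ivy:8, Leo:8, Cal:8, Quy:8, Fay:8, Ned:8
All degrees equal 8; the graph is regular.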